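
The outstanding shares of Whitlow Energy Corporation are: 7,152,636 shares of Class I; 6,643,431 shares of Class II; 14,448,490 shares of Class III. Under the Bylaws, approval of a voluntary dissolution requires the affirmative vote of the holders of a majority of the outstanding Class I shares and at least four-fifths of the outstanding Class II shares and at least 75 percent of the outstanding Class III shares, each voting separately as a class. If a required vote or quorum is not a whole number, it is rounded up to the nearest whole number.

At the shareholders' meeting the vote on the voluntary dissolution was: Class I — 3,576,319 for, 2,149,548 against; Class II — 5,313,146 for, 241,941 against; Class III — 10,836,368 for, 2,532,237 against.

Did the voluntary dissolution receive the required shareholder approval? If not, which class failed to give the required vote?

Class I: a majority of 7152636 is 3576319; 3,576,319 required, 3,576,319 in favor — approved.
Class II: 4/5 of 6643431 = 5314744.80, rounded up to 5314745; 5,314,745 required, 5,313,146 in favor — not approved.
Class III: 3/4 of 14448490 = 10836367.50, rounded up to 10836368; 10,836,368 required, 10,836,368 in favor — approved.

Not approved — the Class II shares did not give the required vote.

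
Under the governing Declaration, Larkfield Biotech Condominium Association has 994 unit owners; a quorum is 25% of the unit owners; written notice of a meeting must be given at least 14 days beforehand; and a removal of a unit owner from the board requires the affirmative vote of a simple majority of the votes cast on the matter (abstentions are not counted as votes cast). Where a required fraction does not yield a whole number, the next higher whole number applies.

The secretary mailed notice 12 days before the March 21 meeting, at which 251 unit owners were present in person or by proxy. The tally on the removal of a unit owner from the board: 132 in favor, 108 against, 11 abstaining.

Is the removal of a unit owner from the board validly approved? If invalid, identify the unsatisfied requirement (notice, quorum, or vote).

Invalid — notice requirement not satisfied.

Notice: 12 days given; 14 required. Not satisfied.
Quorum: 25% of 994 = 248.50, rounded up to 249; 251 present. Satisfied.
Vote: requires a majority of the votes cast (251 − 11 abstaining = 240); a majority of 240 is 121, so 121 needed; 132 in favor. Satisfied.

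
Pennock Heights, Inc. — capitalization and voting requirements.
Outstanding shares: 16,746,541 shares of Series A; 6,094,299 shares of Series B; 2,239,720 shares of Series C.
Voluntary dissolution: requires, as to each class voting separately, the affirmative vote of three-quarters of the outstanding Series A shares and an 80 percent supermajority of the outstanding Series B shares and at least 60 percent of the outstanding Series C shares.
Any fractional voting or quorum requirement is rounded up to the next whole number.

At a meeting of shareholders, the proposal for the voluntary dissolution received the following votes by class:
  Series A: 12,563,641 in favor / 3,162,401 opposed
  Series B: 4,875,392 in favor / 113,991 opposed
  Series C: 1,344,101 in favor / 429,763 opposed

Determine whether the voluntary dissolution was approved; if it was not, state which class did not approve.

Series A: 3/4 of 16746541 = 12559905.75, rounded up to 12559906; 12,559,906 required, 12,563,641 in favor — approved.
Series B: 4/5 of 6094299 = 4875439.20, rounded up to 4875440; 4,875,440 required, 4,875,392 in favor — not approved.
Series C: 3/5 of 2239720 = 1343832; 1,343,832 required, 1,344,101 in favor — approved.

Not approved — the Series B shares did not give the required vote.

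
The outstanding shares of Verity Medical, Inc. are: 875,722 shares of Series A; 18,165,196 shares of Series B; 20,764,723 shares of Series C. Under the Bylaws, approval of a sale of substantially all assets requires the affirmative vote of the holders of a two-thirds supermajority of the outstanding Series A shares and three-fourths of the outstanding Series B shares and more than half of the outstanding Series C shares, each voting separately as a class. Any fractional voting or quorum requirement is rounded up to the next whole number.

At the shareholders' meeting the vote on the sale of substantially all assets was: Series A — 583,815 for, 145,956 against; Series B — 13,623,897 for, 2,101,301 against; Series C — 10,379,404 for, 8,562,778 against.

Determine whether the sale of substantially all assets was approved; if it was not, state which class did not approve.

Series A: 2/3 of 875722 = 583814.67, rounded up to 583815; 583,815 required, 583,815 in favor — approved.
Series B: 3/4 of 18165196 = 13623897; 13,623,897 required, 13,623,897 in favor — approved.
Series C: a majority of 20764723 is 10382362; 10,382,362 required, 10,379,404 in favor — not approved.

Not approved — the Series C shares did not give the required vote.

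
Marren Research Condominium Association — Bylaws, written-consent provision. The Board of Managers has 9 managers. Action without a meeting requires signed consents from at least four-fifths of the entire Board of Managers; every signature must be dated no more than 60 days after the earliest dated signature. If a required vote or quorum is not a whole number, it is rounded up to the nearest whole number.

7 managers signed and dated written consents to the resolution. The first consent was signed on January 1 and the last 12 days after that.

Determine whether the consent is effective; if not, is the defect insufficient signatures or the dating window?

Not effective — insufficient signatures.

Signatures required: at least four-fifths of 9 — 4/5 of 9 = 7.20, rounded up to 8, so 8 needed; 7 signed. Insufficient.
Dating window: the latest signature is 12 days after the earliest; the limit is 60 days. Within the window.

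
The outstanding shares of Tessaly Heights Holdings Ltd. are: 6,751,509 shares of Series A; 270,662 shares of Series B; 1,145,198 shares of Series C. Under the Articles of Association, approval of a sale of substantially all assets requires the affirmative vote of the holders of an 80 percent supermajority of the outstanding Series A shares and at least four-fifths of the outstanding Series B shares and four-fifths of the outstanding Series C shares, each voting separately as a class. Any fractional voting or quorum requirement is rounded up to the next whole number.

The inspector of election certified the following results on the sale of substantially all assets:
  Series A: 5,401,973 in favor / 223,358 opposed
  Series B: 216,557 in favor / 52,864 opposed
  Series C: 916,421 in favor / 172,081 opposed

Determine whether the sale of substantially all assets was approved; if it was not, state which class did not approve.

Series A: 4/5 of 6751509 = 5401207.20, rounded up to 5401208; 5,401,208 required, 5,401,973 in favor — approved.
Series B: 4/5 of 270662 = 216529.60, rounded up to 216530; 216,530 required, 216,557 in favor — approved.
Series C: 4/5 of 1145198 = 916158.40, rounded up to 916159; 916,159 required, 916,421 in favor — approved.

Approved — every class gave the required vote.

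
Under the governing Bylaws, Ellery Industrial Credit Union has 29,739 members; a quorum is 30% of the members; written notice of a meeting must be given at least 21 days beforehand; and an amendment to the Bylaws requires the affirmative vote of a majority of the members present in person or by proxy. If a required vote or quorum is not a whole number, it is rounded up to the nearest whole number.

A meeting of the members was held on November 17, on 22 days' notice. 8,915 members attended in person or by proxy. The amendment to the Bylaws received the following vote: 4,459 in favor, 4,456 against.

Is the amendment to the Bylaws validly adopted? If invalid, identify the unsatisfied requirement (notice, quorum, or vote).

Invalid — quorum requirement not satisfied.

Notice: 22 days given; 21 required. Satisfied.
Quorum: 30% of 29,739 = 8,921.70, rounded up to 8,922; 8,915 present. Not satisfied.
Vote: requires a majority of those present (8,915); a majority of 8915 is 4458, so 4,458 needed; 4,459 in favor. Satisfied.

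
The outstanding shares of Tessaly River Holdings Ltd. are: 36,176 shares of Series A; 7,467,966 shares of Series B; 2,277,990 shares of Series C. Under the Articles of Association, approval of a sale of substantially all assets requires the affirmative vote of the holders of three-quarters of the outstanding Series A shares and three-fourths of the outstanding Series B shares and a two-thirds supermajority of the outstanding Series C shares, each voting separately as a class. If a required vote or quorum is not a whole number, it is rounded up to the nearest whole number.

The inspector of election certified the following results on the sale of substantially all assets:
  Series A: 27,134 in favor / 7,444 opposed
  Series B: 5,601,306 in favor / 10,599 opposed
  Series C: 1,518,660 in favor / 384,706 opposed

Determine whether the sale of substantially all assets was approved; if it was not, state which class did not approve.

Approved — every class gave the required vote.

Series A: 3/4 of 36176 = 27132; 27,132 required, 27,134 in favor — approved.
Series B: 3/4 of 7467966 = 5600974.50, rounded up to 5600975; 5,600,975 required, 5,601,306 in favor — approved.
Series C: 2/3 of 2277990 = 1518660; 1,518,660 required, 1,518,660 in favor — approved.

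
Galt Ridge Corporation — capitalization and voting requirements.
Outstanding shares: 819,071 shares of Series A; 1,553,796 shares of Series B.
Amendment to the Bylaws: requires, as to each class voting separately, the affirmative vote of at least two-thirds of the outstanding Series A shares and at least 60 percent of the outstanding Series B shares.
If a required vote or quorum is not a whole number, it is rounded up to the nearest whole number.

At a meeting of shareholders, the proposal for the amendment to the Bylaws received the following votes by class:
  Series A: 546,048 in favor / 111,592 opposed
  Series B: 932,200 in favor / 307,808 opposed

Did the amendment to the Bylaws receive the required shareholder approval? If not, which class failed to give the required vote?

Not approved — the Series B shares did not give the required vote.

Series A: 2/3 of 819071 = 546047.33, rounded up to 546048; 546,048 required, 546,048 in favor — approved.
Series B: 3/5 of 1553796 = 932277.60, rounded up to 932278; 932,278 required, 932,200 in favor — not approved.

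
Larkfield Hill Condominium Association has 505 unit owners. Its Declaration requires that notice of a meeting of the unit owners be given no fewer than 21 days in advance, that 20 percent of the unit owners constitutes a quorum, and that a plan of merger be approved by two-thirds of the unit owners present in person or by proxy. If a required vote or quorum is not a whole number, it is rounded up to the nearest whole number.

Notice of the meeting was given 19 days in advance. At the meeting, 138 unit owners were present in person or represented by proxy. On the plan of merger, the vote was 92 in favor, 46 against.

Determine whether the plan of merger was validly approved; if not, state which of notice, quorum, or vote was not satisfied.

Invalid — notice requirement not satisfied.

Notice: 19 days given; 21 required. Not satisfied.
Quorum: 20% of 505 = 101; 138 present. Satisfied.
Vote: requires two-thirds of those present (138); 2/3 of 138 = 92, so 92 needed; 92 in favor. Satisfied.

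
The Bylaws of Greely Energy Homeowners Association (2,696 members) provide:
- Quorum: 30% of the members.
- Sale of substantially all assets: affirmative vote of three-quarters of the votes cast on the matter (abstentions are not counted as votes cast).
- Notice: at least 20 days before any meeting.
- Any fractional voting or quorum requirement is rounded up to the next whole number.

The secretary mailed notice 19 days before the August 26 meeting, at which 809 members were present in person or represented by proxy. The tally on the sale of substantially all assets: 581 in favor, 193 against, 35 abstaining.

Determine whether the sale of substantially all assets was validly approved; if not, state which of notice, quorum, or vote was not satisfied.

Invalid — notice requirement not satisfied.

Notice: 19 days given; 20 required. Not satisfied.
Quorum: 30% of 2,696 = 808.80, rounded up to 809; 809 present. Satisfied.
Vote: requires three-fourths of the votes cast (809 − 35 abstaining = 774); 3/4 of 774 = 580.50, rounded up to 581, so 581 needed; 581 in favor. Satisfied.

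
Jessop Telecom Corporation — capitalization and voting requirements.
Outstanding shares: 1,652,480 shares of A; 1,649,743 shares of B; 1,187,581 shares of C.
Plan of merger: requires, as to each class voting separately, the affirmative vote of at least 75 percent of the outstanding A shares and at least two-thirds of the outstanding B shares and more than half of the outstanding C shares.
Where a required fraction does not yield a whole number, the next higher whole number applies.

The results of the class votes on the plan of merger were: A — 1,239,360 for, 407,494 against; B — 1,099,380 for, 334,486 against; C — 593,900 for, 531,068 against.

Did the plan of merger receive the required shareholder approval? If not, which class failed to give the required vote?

Not approved — the B shares did not give the required vote.

A: 3/4 of 1652480 = 1239360; 1,239,360 required, 1,239,360 in favor — approved.
B: 2/3 of 1649743 = 1099828.67, rounded up to 1099829; 1,099,829 required, 1,099,380 in favor — not approved.
C: a majority of 1187581 is 593791; 593,791 required, 593,900 in favor — approved.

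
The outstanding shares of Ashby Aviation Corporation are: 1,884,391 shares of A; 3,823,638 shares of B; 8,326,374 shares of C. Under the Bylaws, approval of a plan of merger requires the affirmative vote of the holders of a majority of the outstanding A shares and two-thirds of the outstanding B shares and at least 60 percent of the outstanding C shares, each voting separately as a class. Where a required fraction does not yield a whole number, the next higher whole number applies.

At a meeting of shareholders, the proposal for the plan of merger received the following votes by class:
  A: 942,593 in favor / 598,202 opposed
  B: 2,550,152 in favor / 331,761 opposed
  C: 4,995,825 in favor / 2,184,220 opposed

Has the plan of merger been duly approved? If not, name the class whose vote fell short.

A: a majority of 1884391 is 942196; 942,196 required, 942,593 in favor — approved.
B: 2/3 of 3823638 = 2549092; 2,549,092 required, 2,550,152 in favor — approved.
C: 3/5 of 8326374 = 4995824.40, rounded up to 4995825; 4,995,825 required, 4,995,825 in favor — approved.

Approved — every class gave the required vote.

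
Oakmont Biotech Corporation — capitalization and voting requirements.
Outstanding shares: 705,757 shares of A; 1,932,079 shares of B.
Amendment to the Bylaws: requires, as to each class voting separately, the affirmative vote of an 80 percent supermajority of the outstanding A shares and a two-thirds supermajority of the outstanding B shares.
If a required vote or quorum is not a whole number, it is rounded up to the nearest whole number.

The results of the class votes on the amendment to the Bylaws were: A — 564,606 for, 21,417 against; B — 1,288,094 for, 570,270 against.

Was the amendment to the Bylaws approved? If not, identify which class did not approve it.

Approved — every class gave the required vote.

A: 4/5 of 705757 = 564605.60, rounded up to 564606; 564,606 required, 564,606 in favor — approved.
B: 2/3 of 1932079 = 1288052.67, rounded up to 1288053; 1,288,053 required, 1,288,094 in favor — approved.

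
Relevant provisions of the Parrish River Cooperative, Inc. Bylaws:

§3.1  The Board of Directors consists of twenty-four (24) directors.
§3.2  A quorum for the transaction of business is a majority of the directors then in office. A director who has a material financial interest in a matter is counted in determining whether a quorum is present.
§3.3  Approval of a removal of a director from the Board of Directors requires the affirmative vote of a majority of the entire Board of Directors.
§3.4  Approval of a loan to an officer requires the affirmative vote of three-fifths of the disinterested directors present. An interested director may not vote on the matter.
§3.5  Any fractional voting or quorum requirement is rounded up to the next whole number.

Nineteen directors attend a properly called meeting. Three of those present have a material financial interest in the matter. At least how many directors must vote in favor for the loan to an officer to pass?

The loan to an officer requires three-fifths of the disinterested directors present (19 − 3 = 16).
3/5 of 16 = 9.60, rounded up to 10.

10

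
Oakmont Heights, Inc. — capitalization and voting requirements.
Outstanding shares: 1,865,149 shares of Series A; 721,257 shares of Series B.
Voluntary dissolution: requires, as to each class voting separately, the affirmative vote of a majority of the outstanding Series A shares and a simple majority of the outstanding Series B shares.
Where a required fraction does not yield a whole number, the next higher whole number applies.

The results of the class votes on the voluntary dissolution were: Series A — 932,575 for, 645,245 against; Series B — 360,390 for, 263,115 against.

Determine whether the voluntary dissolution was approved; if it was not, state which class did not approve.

Series A: a majority of 1865149 is 932575; 932,575 required, 932,575 in favor — approved.
Series B: a majority of 721257 is 360629; 360,629 required, 360,390 in favor — not approved.

Not approved — the Series B shares did not give the required vote.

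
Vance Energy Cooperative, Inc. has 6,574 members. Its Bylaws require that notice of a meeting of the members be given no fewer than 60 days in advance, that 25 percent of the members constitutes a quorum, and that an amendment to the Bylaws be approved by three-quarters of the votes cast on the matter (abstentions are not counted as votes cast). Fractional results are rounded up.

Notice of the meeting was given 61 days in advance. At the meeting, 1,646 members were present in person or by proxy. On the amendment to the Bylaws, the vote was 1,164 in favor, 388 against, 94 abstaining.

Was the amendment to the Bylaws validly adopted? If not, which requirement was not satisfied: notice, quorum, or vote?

Notice: 61 days given; 60 required. Satisfied.
Quorum: 25% of 6,574 = 1,643.50, rounded up to 1,644; 1,646 present. Satisfied.
Vote: requires three-fourths of the votes cast (1,646 − 94 abstaining = 1,552); 3/4 of 1552 = 1164, so 1,164 needed; 1,164 in favor. Satisfied.

Valid — all requirements satisfied.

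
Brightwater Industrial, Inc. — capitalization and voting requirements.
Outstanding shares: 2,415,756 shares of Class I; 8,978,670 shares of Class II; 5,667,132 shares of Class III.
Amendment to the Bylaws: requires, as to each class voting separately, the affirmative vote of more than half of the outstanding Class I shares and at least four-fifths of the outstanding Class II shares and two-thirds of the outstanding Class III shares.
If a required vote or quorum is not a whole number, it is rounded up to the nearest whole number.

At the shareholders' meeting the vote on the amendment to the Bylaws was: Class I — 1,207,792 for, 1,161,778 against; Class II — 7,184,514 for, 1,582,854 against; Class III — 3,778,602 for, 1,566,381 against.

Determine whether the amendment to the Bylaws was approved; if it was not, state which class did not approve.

Class I: a majority of 2415756 is 1207879; 1,207,879 required, 1,207,792 in favor — not approved.
Class II: 4/5 of 8978670 = 7182936; 7,182,936 required, 7,184,514 in favor — approved.
Class III: 2/3 of 5667132 = 3778088; 3,778,088 required, 3,778,602 in favor — approved.

Not approved — the Class I shares did not give the required vote.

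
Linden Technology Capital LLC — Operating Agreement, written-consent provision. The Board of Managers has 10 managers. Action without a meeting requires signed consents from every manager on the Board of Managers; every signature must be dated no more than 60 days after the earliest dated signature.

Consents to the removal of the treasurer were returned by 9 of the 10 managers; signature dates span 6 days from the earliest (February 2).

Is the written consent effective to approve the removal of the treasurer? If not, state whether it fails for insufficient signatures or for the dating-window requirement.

Signatures required: the unanimous vote of 10 — unanimous means all 10, so 10 needed; 9 signed. Insufficient.
Dating window: the latest signature is 6 days after the earliest; the limit is 60 days. Within the window.

Not effective — insufficient signatures.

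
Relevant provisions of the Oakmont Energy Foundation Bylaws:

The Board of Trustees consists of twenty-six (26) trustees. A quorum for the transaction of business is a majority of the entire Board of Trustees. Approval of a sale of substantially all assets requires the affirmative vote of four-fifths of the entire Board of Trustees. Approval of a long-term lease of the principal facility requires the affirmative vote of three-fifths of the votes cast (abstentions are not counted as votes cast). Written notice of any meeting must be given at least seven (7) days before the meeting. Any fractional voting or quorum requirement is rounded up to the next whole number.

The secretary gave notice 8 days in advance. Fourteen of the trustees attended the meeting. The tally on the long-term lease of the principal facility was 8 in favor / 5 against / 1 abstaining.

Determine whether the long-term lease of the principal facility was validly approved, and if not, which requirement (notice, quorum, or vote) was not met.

Valid — all requirements satisfied.

Notice: 8 days given; 7 required (8 ≥ 7). Satisfied.
Quorum: 14 present; quorum is 14. Satisfied.
Vote: the long-term lease of the principal facility requires three-fifths of the votes cast (14 present − 1 abstaining = 13). 3/5 of 13 = 7.80, rounded up to 8, so 8 affirmative votes are needed; 8 voted in favor. Satisfied.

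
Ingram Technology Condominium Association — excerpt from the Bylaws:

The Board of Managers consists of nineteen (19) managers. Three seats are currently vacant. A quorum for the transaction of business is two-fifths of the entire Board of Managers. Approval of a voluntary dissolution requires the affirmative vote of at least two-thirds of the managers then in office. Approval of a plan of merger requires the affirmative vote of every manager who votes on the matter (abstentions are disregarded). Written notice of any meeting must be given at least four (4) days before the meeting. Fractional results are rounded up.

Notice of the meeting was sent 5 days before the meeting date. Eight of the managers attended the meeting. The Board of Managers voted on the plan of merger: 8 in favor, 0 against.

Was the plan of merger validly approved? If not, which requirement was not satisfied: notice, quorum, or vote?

Notice: 5 days given; 4 required (5 ≥ 4). Satisfied.
Quorum: 8 present; quorum is 8. Satisfied.
Vote: the plan of merger requires the unanimous vote of the votes cast (8). Unanimous means all 8, so 8 affirmative votes are needed; 8 voted in favor. Satisfied.

Valid — all requirements satisfied.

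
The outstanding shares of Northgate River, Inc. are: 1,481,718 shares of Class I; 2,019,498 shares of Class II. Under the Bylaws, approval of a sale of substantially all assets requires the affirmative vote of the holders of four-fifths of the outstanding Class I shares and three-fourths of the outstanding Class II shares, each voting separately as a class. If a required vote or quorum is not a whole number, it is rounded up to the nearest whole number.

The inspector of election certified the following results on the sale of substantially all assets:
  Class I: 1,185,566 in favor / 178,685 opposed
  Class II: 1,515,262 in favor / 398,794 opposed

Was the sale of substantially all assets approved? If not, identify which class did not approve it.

Class I: 4/5 of 1481718 = 1185374.40, rounded up to 1185375; 1,185,375 required, 1,185,566 in favor — approved.
Class II: 3/4 of 2019498 = 1514623.50, rounded up to 1514624; 1,514,624 required, 1,515,262 in favor — approved.

Approved — every class gave the required vote.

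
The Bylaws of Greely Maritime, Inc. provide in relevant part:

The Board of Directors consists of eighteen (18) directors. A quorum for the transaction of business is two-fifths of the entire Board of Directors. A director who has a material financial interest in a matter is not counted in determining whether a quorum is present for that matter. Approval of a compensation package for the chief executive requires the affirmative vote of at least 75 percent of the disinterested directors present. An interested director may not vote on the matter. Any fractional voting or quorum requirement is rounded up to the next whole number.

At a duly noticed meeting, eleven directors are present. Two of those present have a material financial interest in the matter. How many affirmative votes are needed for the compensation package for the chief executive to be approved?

7

The compensation package for the chief executive requires three-fourths of the disinterested directors present (11 − 2 = 9).
3/4 of 9 = 6.75, rounded up to 7.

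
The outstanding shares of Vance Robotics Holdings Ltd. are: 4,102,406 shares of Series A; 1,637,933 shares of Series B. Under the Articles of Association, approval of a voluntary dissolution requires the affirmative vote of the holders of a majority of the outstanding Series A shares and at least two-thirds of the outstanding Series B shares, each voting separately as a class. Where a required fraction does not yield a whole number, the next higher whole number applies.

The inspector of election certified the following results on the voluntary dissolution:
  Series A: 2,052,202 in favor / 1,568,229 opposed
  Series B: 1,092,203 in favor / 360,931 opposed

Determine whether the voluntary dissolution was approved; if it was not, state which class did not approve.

Approved — every class gave the required vote.

Series A: a majority of 4102406 is 2051204; 2,051,204 required, 2,052,202 in favor — approved.
Series B: 2/3 of 1637933 = 1091955.33, rounded up to 1091956; 1,091,956 required, 1,092,203 in favor — approved.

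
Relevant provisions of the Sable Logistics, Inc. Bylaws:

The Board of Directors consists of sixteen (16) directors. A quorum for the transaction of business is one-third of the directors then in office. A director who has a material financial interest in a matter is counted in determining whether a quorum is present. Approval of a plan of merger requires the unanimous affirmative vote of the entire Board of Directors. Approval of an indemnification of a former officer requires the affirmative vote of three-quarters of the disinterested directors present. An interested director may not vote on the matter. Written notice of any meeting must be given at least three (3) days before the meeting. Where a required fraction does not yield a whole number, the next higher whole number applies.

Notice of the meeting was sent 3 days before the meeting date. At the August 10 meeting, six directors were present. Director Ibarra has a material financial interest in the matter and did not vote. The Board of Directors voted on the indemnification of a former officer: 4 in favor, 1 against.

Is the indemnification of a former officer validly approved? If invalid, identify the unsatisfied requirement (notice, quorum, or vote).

Valid — all requirements satisfied.

Notice: 3 days given; 3 required (3 ≥ 3). Satisfied.
Quorum: 6 present (interested directors count toward quorum); quorum is 6. Satisfied.
Vote: the indemnification of a former officer requires three-fourths of the disinterested directors present (6 − 1 = 5). 3/4 of 5 = 3.75, rounded up to 4, so 4 affirmative votes are needed; 4 voted in favor. Satisfied.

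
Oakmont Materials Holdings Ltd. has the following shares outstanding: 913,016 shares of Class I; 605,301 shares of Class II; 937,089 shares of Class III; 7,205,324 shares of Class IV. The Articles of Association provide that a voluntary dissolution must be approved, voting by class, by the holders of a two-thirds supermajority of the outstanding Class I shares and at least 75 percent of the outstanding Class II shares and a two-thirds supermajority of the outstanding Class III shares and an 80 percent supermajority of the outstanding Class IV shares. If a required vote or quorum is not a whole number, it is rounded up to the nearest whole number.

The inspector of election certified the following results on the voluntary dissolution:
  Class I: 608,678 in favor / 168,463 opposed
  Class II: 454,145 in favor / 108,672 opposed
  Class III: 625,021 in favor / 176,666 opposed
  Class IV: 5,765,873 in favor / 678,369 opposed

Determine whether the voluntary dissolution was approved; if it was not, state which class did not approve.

Class I: 2/3 of 913016 = 608677.33, rounded up to 608678; 608,678 required, 608,678 in favor — approved.
Class II: 3/4 of 605301 = 453975.75, rounded up to 453976; 453,976 required, 454,145 in favor — approved.
Class III: 2/3 of 937089 = 624726; 624,726 required, 625,021 in favor — approved.
Class IV: 4/5 of 7205324 = 5764259.20, rounded up to 5764260; 5,764,260 required, 5,765,873 in favor — approved.

Approved — every class gave the required vote.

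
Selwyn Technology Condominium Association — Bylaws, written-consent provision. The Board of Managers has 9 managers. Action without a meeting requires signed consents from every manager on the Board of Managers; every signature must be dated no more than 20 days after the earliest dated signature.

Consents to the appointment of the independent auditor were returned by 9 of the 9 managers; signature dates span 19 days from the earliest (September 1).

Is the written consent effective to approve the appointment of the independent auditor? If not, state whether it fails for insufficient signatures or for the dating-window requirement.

Effective — both the signature and dating-window requirements are satisfied.

Signatures required: all of 9 — unanimous means all 9, so 9 needed; 9 signed. Sufficient.
Dating window: the latest signature is 19 days after the earliest; the limit is 20 days. Within the window.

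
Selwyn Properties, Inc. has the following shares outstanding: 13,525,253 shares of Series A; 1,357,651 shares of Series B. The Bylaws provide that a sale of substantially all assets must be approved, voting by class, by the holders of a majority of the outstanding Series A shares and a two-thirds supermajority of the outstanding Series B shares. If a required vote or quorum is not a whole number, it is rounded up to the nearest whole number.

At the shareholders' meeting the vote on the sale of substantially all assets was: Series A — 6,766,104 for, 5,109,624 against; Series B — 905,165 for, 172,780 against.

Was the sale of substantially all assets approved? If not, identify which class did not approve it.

Approved — every class gave the required vote.

Series A: a majority of 13525253 is 6762627; 6,762,627 required, 6,766,104 in favor — approved.
Series B: 2/3 of 1357651 = 905100.67, rounded up to 905101; 905,101 required, 905,165 in favor — approved.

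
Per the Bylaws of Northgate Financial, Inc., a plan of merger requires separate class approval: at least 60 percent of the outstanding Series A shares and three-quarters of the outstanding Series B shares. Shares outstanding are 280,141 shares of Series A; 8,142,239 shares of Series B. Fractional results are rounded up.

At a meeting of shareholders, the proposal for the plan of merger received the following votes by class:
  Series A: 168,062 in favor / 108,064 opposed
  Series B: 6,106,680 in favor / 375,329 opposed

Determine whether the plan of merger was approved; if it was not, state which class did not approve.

Series A: 3/5 of 280141 = 168084.60, rounded up to 168085; 168,085 required, 168,062 in favor — not approved.
Series B: 3/4 of 8142239 = 6106679.25, rounded up to 6106680; 6,106,680 required, 6,106,680 in favor — approved.

Not approved — the Series A shares did not give the required vote.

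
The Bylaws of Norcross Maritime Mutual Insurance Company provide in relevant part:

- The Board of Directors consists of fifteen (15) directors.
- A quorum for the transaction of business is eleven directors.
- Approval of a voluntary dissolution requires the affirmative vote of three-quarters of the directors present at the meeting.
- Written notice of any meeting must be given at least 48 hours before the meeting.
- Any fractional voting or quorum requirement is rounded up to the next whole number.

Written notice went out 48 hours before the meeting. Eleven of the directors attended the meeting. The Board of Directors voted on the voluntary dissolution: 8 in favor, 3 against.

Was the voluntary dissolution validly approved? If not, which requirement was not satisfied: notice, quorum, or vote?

Invalid — vote requirement not satisfied.

Notice: 48 hours given; 48 required (48 ≥ 48). Satisfied.
Quorum: 11 present; quorum is 11. Satisfied.
Vote: the voluntary dissolution requires three-fourths of the directors present (11). 3/4 of 11 = 8.25, rounded up to 9, so 9 affirmative votes are needed; 8 voted in favor. Not satisfied.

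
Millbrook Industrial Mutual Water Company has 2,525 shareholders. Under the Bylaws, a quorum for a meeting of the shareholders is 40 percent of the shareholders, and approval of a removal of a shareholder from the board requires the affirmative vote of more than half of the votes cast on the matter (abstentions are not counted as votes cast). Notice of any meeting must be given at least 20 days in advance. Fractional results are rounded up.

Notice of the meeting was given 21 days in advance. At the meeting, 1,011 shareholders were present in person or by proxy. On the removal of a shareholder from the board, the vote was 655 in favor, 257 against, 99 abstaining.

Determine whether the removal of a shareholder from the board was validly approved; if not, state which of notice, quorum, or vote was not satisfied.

Valid — all requirements satisfied.

Notice: 21 days given; 20 required. Satisfied.
Quorum: 40% of 2,525 = 1,010; 1,011 present. Satisfied.
Vote: requires a majority of the votes cast (1,011 − 99 abstaining = 912); a majority of 912 is 457, so 457 needed; 655 in favor. Satisfied.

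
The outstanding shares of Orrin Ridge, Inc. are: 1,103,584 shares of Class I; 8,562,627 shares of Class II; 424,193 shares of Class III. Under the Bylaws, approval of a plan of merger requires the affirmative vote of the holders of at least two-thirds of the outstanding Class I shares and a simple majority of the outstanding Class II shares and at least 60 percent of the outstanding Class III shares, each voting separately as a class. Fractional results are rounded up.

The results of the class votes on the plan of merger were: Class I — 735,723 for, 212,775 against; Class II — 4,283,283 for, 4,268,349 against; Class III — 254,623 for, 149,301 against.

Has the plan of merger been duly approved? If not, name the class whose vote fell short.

Class I: 2/3 of 1103584 = 735722.67, rounded up to 735723; 735,723 required, 735,723 in favor — approved.
Class II: a majority of 8562627 is 4281314; 4,281,314 required, 4,283,283 in favor — approved.
Class III: 3/5 of 424193 = 254515.80, rounded up to 254516; 254,516 required, 254,623 in favor — approved.

Approved — every class gave the required vote.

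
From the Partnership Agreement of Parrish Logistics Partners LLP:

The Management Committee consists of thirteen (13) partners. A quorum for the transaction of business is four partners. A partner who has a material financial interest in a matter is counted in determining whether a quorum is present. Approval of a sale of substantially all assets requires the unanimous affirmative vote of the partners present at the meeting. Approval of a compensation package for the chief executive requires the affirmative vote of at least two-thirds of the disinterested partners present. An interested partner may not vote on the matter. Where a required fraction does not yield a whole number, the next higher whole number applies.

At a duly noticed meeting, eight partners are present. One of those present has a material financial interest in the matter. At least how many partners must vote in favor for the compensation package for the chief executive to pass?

5

The compensation package for the chief executive requires two-thirds of the disinterested partners present (8 − 1 = 7).
2/3 of 7 = 4.67, rounded up to 5.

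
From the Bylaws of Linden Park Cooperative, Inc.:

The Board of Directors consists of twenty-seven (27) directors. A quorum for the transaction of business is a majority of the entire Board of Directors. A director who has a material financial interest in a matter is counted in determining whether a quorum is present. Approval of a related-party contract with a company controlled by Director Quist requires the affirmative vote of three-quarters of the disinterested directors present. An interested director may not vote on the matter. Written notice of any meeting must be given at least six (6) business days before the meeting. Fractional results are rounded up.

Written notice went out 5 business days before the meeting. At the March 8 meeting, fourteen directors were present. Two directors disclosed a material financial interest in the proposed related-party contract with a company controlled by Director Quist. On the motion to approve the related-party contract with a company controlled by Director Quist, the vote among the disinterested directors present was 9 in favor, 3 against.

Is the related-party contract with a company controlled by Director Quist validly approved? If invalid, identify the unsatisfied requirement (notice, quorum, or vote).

Invalid — notice requirement not satisfied.

Notice: 5 business days given; 6 required (5 < 6). Not satisfied.
Quorum: 14 present (interested directors count toward quorum); quorum is 14. Satisfied.
Vote: the related-party contract with a company controlled by Director Quist requires three-fourths of the disinterested directors present (14 − 2 = 12). 3/4 of 12 = 9, so 9 affirmative votes are needed; 9 voted in favor. Satisfied.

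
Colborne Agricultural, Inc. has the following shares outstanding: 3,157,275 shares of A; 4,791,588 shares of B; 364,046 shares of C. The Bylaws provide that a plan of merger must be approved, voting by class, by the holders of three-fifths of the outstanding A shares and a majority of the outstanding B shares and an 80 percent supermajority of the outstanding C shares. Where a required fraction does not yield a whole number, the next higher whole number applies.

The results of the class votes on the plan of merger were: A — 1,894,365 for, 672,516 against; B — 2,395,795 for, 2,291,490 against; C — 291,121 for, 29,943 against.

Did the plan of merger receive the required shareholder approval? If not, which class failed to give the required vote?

Not approved — the C shares did not give the required vote.

A: 3/5 of 3157275 = 1894365; 1,894,365 required, 1,894,365 in favor — approved.
B: a majority of 4791588 is 2395795; 2,395,795 required, 2,395,795 in favor — approved.
C: 4/5 of 364046 = 291236.80, rounded up to 291237; 291,237 required, 291,121 in favor — not approved.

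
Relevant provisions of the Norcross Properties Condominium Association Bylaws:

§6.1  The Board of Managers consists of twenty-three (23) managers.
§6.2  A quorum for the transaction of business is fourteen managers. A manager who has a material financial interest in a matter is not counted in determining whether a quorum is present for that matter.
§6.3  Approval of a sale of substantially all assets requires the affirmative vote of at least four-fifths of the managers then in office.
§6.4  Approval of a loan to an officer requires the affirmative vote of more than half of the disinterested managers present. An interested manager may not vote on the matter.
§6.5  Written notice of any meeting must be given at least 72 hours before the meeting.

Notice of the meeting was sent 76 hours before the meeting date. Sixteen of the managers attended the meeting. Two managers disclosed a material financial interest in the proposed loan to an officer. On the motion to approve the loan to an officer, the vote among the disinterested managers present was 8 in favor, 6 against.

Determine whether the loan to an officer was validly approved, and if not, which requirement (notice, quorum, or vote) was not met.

Notice: 76 hours given; 72 required (76 ≥ 72). Satisfied.
Quorum: 16 present, but the 2 interested managers do not count, leaving 14. Quorum is 14. Satisfied.
Vote: the loan to an officer requires a majority of the disinterested managers present (16 − 2 = 14). A majority of 14 is 8, so 8 affirmative votes are needed; 8 voted in favor. Satisfied.

Valid — all requirements satisfied.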